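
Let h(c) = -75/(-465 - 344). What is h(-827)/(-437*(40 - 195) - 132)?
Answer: 75/54690827 ≈ 1.3713e-6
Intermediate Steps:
h(c) = 75/809 (h(c) = -75/(-809) = -75*(-1/809) = 75/809)
h(-827)/(-437*(40 - 195) - 132) = 75/(809*(-437*(40 - 195) - 132)) = 75/(809*(-437*(-155) - 132)) = 75/(809*(67735 - 132)) = (75/809)/67603 = (75/809)*(1/67603) = 75/54690827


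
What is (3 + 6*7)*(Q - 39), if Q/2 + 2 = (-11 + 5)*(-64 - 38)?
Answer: 53145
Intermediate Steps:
Q = 1220 (Q = -4 + 2*((-11 + 5)*(-64 - 38)) = -4 + 2*(-6*(-102)) = -4 + 2*612 = -4 + 1224 = 1220)
(3 + 6*7)*(Q - 39) = (3 + 6*7)*(1220 - 39) = (3 + 42)*1181 = 45*1181 = 53145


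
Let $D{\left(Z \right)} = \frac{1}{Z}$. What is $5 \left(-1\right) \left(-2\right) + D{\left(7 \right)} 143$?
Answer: $\frac{213}{7} \approx 30.429$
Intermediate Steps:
$5 \left(-1\right) \left(-2\right) + D{\left(7 \right)} 143 = 5 \left(-1\right) \left(-2\right) + \frac{1}{7} \cdot 143 = \left(-5\right) \left(-2\right) + \frac{1}{7} \cdot 143 = 10 + \frac{143}{7} = \frac{213}{7}$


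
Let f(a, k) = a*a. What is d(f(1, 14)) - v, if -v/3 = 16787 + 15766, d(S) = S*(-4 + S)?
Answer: 97656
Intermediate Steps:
f(a, k) = a²
v = -97659 (v = -3*(16787 + 15766) = -3*32553 = -97659)
d(f(1, 14)) - v = 1²*(-4 + 1²) - 1*(-97659) = 1*(-4 + 1) + 97659 = 1*(-3) + 97659 = -3 + 97659 = 97656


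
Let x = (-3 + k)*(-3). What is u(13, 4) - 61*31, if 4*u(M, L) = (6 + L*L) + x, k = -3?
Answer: -1881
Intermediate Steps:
x = 18 (x = (-3 - 3)*(-3) = -6*(-3) = 18)
u(M, L) = 6 + L**2/4 (u(M, L) = ((6 + L*L) + 18)/4 = ((6 + L**2) + 18)/4 = (24 + L**2)/4 = 6 + L**2/4)
u(13, 4) - 61*31 = (6 + (1/4)*4**2) - 61*31 = (6 + (1/4)*16) - 1891 = (6 + 4) - 1891 = 10 - 1891 = -1881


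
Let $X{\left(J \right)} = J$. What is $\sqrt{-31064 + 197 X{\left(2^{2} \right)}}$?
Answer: $174 i \approx 174.0 i$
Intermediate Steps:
$\sqrt{-31064 + 197 X{\left(2^{2} \right)}} = \sqrt{-31064 + 197 \cdot 2^{2}} = \sqrt{-31064 + 197 \cdot 4} = \sqrt{-31064 + 788} = \sqrt{-30276} = 174 i$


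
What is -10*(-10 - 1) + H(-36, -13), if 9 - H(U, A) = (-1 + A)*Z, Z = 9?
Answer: 245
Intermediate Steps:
H(U, A) = 18 - 9*A (H(U, A) = 9 - (-1 + A)*9 = 9 - (-9 + 9*A) = 9 + (9 - 9*A) = 18 - 9*A)
-10*(-10 - 1) + H(-36, -13) = -10*(-10 - 1) + (18 - 9*(-13)) = -10*(-11) + (18 + 117) = 110 + 135 = 245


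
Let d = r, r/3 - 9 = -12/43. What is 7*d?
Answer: 7875/43 ≈ 183.14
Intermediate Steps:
r = 1125/43 (r = 27 + 3*(-12/43) = 27 - 36/43 = 1125/43 ≈ 26.163)
d = 1125/43 ≈ 26.163
7*d = 7*(1125/43) = 7875/43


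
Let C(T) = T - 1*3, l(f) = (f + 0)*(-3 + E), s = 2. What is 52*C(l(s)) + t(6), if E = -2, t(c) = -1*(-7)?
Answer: -669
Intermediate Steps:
t(c) = 7
l(f) = -5*f (l(f) = (f + 0)*(-3 - 2) = f*(-5) = -5*f)
C(T) = -3 + T (C(T) = T - 3 = -3 + T)
52*C(l(s)) + t(6) = 52*(-3 - 5*2) + 7 = 52*(-3 - 10) + 7 = 52*(-13) + 7 = -676 + 7 = -669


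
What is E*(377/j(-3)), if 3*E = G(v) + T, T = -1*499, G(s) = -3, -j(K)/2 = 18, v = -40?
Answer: 94627/54 ≈ 1752.4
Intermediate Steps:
j(K) = -36 (j(K) = -2*18 = -36)
T = -499
E = -502/3 (E = (-3 - 499)/3 = (1/3)*(-502) = -502/3 ≈ -167.33)
E*(377/j(-3)) = -189254/(3*(-36)) = -189254*(-1)/(3*36) = -502/3*(-377/36) = 94627/54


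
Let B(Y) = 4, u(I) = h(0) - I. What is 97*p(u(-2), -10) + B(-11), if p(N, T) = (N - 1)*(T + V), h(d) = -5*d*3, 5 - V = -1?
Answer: -384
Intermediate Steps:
V = 6 (V = 5 - 1*(-1) = 5 + 1 = 6)
h(d) = -15*d
u(I) = -I (u(I) = -15*0 - I = 0 - I = -I)
p(N, T) = (-1 + N)*(6 + T) (p(N, T) = (N - 1)*(T + 6) = (-1 + N)*(6 + T))
97*p(u(-2), -10) + B(-11) = 97*(-6 - 1*(-10) + 6*(-1*(-2)) - 1*(-2)*(-10)) + 4 = 97*(-6 + 10 + 6*2 + 2*(-10)) + 4 = 97*(-6 + 10 + 12 - 20) + 4 = 97*(-4) + 4 = -388 + 4 = -384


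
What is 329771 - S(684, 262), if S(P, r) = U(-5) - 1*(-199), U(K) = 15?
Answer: 329557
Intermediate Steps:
S(P, r) = 214 (S(P, r) = 15 - 1*(-199) = 15 + 199 = 214)
329771 - S(684, 262) = 329771 - 1*214 = 329771 - 214 = 329557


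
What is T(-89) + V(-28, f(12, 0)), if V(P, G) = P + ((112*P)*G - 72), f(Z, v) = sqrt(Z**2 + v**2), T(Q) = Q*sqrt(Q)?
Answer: -37732 - 89*I*sqrt(89) ≈ -37732.0 - 839.62*I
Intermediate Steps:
T(Q) = Q**(3/2)
V(P, G) = -72 + P + 112*G*P (V(P, G) = P + (112*G*P - 72) = P + (-72 + 112*G*P) = -72 + P + 112*G*P)
T(-89) + V(-28, f(12, 0)) = (-89)**(3/2) + (-72 - 28 + 112*sqrt(12**2 + 0**2)*(-28)) = -89*I*sqrt(89) + (-72 - 28 + 112*sqrt(144 + 0)*(-28)) = -89*I*sqrt(89) + (-72 - 28 + 112*sqrt(144)*(-28)) = -89*I*sqrt(89) + (-72 - 28 + 112*12*(-28)) = -89*I*sqrt(89) + (-72 - 28 - 37632) = -89*I*sqrt(89) - 37732 = -37732 - 89*I*sqrt(89)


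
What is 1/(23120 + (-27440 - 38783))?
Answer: -1/43103 ≈ -2.3200e-5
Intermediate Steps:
1/(23120 + (-27440 - 38783)) = 1/(23120 - 66223) = 1/(-43103) = -1/43103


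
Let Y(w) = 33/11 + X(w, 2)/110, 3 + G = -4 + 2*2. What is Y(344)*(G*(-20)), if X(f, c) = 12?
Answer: 2052/11 ≈ 186.55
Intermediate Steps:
G = -3 (G = -3 + (-4 + 2*2) = -3 + (-4 + 4) = -3 + 0 = -3)
Y(w) = 171/55 (Y(w) = 33/11 + 12/110 = 33*(1/11) + 12*(1/110) = 3 + 6/55 = 171/55)
Y(344)*(G*(-20)) = 171*(-3*(-20))/55 = (171/55)*60 = 2052/11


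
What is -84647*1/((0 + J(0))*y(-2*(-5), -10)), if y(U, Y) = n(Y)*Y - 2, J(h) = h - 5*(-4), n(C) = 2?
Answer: 84647/440 ≈ 192.38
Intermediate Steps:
J(h) = 20 + h (J(h) = h + 20 = 20 + h)
y(U, Y) = -2 + 2*Y (y(U, Y) = 2*Y - 2 = -2 + 2*Y)
-84647*1/((0 + J(0))*y(-2*(-5), -10)) = -84647*1/((0 + (20 + 0))*(-2 + 2*(-10))) = -84647*1/((0 + 20)*(-2 - 20)) = -84647/(20*(-22)) = -84647/(-440) = -84647*(-1/440) = 84647/440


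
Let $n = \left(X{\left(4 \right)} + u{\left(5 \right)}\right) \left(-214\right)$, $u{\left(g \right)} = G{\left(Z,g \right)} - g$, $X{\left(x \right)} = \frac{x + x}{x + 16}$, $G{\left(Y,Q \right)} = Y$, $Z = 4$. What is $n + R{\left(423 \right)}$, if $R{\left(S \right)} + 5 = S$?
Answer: $\frac{2732}{5} \approx 546.4$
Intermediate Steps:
$R{\left(S \right)} = -5 + S$
$X{\left(x \right)} = \frac{2 x}{16 + x}$
$u{\left(g \right)} = 4 - g$
$n = \frac{642}{5}$ ($n = \left(2 \cdot 4 \frac{1}{16 + 4} + \left(4 - 5\right)\right) \left(-214\right) = \left(2 \cdot 4 \cdot \frac{1}{20} + \left(4 - 5\right)\right) \left(-214\right) = \left(2 \cdot 4 \cdot \frac{1}{20} - 1\right) \left(-214\right) = \left(\frac{2}{5} - 1\right) \left(-214\right) = \left(- \frac{3}{5}\right) \left(-214\right) = \frac{642}{5} \approx 128.4$)
$n + R{\left(423 \right)} = \frac{642}{5} + \left(-5 + 423\right) = \frac{642}{5} + 418 = \frac{2732}{5}$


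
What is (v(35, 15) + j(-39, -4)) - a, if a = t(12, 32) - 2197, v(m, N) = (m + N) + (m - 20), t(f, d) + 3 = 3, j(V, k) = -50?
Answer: 2212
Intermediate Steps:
t(f, d) = 0 (t(f, d) = -3 + 3 = 0)
v(m, N) = -20 + N + 2*m (v(m, N) = (N + m) + (-20 + m) = -20 + N + 2*m)
a = -2197 (a = 0 - 2197 = -2197)
(v(35, 15) + j(-39, -4)) - a = ((-20 + 15 + 2*35) - 50) - 1*(-2197) = ((-20 + 15 + 70) - 50) + 2197 = (65 - 50) + 2197 = 15 + 2197 = 2212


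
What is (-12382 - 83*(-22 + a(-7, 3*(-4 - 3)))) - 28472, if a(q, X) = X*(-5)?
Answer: -47743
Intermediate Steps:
a(q, X) = -5*X
(-12382 - 83*(-22 + a(-7, 3*(-4 - 3)))) - 28472 = (-12382 - 83*(-22 - 15*(-4 - 3))) - 28472 = (-12382 - 83*(-22 - 15*(-7))) - 28472 = (-12382 - 83*(-22 - 5*(-21))) - 28472 = (-12382 - 83*(-22 + 105)) - 28472 = (-12382 - 83*83) - 28472 = (-12382 - 6889) - 28472 = -19271 - 28472 = -47743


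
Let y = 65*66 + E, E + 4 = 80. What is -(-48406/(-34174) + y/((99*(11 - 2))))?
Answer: -96166715/15224517 ≈ -6.3166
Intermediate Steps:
E = 76 (E = -4 + 80 = 76)
y = 4366 (y = 65*66 + 76 = 4290 + 76 = 4366)
-(-48406/(-34174) + y/((99*(11 - 2)))) = -(-48406/(-34174) + 4366/((99*(11 - 2)))) = -(-48406*(-1/34174) + 4366/((99*9))) = -(24203/17087 + 4366/891) = -1*96166715/15224517 = -96166715/15224517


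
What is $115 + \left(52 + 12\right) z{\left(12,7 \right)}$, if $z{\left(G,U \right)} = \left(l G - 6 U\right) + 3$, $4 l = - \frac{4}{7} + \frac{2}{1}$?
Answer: $- \frac{14747}{7} \approx -2106.7$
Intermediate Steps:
$l = \frac{5}{14}$ ($l = \frac{- \frac{4}{7} + \frac{2}{1}}{4} = \frac{\left(-4\right) \frac{1}{7} + 2 \cdot 1}{4} = \frac{- \frac{4}{7} + 2}{4} = \frac{1}{4} \cdot \frac{10}{7} = \frac{5}{14} \approx 0.35714$)
$z{\left(G,U \right)} = 3 - 6 U + \frac{5 G}{14}$ ($z{\left(G,U \right)} = \left(\frac{5 G}{14} - 6 U\right) + 3 = \left(- 6 U + \frac{5 G}{14}\right) + 3 = 3 - 6 U + \frac{5 G}{14}$)
$115 + \left(52 + 12\right) z{\left(12,7 \right)} = 115 + \left(52 + 12\right) \left(3 - 42 + \frac{5}{14} \cdot 12\right) = 115 + 64 \left(3 - 42 + \frac{30}{7}\right) = 115 + 64 \left(- \frac{243}{7}\right) = 115 - \frac{15552}{7} = - \frac{14747}{7}$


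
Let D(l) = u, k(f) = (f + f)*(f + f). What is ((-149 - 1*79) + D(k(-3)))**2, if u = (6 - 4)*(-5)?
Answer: 56644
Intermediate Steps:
k(f) = 4*f**2 (k(f) = (2*f)*(2*f) = 4*f**2)
u = -10 (u = 2*(-5) = -10)
D(l) = -10
((-149 - 1*79) + D(k(-3)))**2 = ((-149 - 1*79) - 10)**2 = ((-149 - 79) - 10)**2 = (-228 - 10)**2 = (-238)**2 = 56644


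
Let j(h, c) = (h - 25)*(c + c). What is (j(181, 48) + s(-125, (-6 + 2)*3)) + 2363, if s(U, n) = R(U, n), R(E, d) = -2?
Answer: 17337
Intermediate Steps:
s(U, n) = -2
j(h, c) = 2*c*(-25 + h) (j(h, c) = (-25 + h)*(2*c) = 2*c*(-25 + h))
(j(181, 48) + s(-125, (-6 + 2)*3)) + 2363 = (2*48*(-25 + 181) - 2) + 2363 = (2*48*156 - 2) + 2363 = (14976 - 2) + 2363 = 14974 + 2363 = 17337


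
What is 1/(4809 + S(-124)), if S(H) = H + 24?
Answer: 1/4709 ≈ 0.00021236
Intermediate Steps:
S(H) = 24 + H
1/(4809 + S(-124)) = 1/(4809 + (24 - 124)) = 1/(4809 - 100) = 1/4709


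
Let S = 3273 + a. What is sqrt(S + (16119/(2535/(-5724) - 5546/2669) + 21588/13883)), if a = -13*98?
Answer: I*sqrt(139553996872518400033498601)/178217084459 ≈ 66.286*I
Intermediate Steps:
a = -1274
S = 1999 (S = 3273 - 1274 = 1999)
sqrt(S + (16119/(2535/(-5724) - 5546/2669) + 21588/13883)) = sqrt(1999 + (16119/(2535/(-5724) - 5546/2669) + 21588/13883)) = sqrt(1999 + (16119/(2535*(-1/5724) - 5546*1/2669) + 21588*(1/13883))) = sqrt(1999 + (16119/(-845/1908 - 5546/2669) + 21588/13883)) = sqrt(1999 + (16119/(-12837073/5092452) + 21588/13883)) = sqrt(1999 + (16119*(-5092452/12837073) + 21588/13883)) = sqrt(1999 + (-82085233788/12837073 + 21588/13883)) = sqrt(1999 - 1139312173946880/178217084459) = sqrt(-783056222113339/178217084459) = I*sqrt(139553996872518400033498601)/178217084459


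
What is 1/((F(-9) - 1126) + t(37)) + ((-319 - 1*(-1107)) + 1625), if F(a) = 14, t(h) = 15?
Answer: 2647060/1097 ≈ 2413.0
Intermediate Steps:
1/((F(-9) - 1126) + t(37)) + ((-319 - 1*(-1107)) + 1625) = 1/((14 - 1126) + 15) + ((-319 - 1*(-1107)) + 1625) = 1/(-1112 + 15) + ((-319 + 1107) + 1625) = 1/(-1097) + (788 + 1625) = -1/1097 + 2413 = 2647060/1097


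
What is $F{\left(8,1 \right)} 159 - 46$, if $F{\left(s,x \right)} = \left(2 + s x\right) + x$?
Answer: $1703$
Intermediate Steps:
$F{\left(s,x \right)} = 2 + x + s x$
$F{\left(8,1 \right)} 159 - 46 = \left(2 + 1 + 8 \cdot 1\right) 159 - 46 = \left(2 + 1 + 8\right) 159 - 46 = 11 \cdot 159 - 46 = 1749 - 46 = 1703$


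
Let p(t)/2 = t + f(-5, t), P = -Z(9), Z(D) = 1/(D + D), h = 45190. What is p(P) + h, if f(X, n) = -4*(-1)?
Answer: 406781/9 ≈ 45198.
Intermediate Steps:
Z(D) = 1/(2*D)
f(X, n) = 4
P = -1/18 (P = -1/(2*9) = -1*1/18 = -1/18 ≈ -0.055556)
p(t) = 8 + 2*t (p(t) = 2*(t + 4) = 2*(4 + t) = 8 + 2*t)
p(P) + h = (8 + 2*(-1/18)) + 45190 = (8 - ⅑) + 45190 = 71/9 + 45190 = 406781/9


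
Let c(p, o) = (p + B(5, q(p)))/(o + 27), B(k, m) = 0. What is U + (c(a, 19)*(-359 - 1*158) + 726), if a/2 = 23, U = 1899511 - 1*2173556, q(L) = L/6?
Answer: -273836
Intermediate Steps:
q(L) = L/6 (q(L) = L*(1/6) = L/6)
U = -274045 (U = 1899511 - 2173556 = -274045)
a = 46 (a = 2*23 = 46)
c(p, o) = p/(27 + o) (c(p, o) = (p + 0)/(o + 27) = p/(27 + o))
U + (c(a, 19)*(-359 - 1*158) + 726) = -274045 + ((46/(27 + 19))*(-359 - 1*158) + 726) = -274045 + ((46/46)*(-359 - 158) + 726) = -274045 + ((46*(1/46))*(-517) + 726) = -274045 + (1*(-517) + 726) = -274045 + (-517 + 726) = -274045 + 209 = -273836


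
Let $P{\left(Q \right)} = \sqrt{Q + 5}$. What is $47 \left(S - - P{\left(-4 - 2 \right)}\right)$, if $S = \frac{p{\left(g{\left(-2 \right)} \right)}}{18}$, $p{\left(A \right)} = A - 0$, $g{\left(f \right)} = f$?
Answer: $- \frac{47}{9} + 47 i \approx -5.2222 + 47.0 i$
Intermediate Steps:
$P{\left(Q \right)} = \sqrt{5 + Q}$
$p{\left(A \right)} = A$ ($p{\left(A \right)} = A + 0 = A$)
$S = - \frac{1}{9}$ ($S = - \frac{2}{18} = \left(-2\right) \frac{1}{18} = - \frac{1}{9} \approx -0.11111$)
$47 \left(S - - P{\left(-4 - 2 \right)}\right) = 47 \left(- \frac{1}{9} - - \sqrt{5 - 6}\right) = 47 \left(- \frac{1}{9} + \left(\sqrt{5 - 6} + 0\right)\right) = 47 \left(- \frac{1}{9} + \left(\sqrt{-1} + 0\right)\right) = 47 \left(- \frac{1}{9} + \left(i + 0\right)\right) = 47 \left(- \frac{1}{9} + i\right) = - \frac{47}{9} + 47 i$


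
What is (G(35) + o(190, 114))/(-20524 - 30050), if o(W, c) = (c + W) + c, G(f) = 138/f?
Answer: -7384/885045 ≈ -0.0083431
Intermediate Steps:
o(W, c) = W + 2*c (o(W, c) = (W + c) + c = W + 2*c)
(G(35) + o(190, 114))/(-20524 - 30050) = (138/35 + (190 + 2*114))/(-20524 - 30050) = (138*(1/35) + (190 + 228))/(-50574) = (138/35 + 418)*(-1/50574) = (14768/35)*(-1/50574) = -7384/885045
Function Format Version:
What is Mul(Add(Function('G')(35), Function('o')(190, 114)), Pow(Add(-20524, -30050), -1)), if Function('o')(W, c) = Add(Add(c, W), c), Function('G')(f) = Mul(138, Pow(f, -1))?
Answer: Rational(-7384, 885045) ≈ -0.0083431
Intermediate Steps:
Function('o')(W, c) = Add(W, Mul(2, c)) (Function('o')(W, c) = Add(Add(W, c), c) = Add(W, Mul(2, c)))
Mul(Add(Function('G')(35), Function('o')(190, 114)), Pow(Add(-20524, -30050), -1)) = Mul(Add(Mul(138, Pow(35, -1)), Add(190, Mul(2, 114))), Pow(Add(-20524, -30050), -1)) = Mul(Add(Mul(138, Rational(1, 35)), Add(190, 228)), Pow(-50574, -1)) = Mul(Add(Rational(138, 35), 418), Rational(-1, 50574)) = Mul(Rational(14768, 35), Rational(-1, 50574)) = Rational(-7384, 885045)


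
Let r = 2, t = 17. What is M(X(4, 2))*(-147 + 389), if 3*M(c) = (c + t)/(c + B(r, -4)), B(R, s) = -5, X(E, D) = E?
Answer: -1694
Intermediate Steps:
M(c) = (17 + c)/(3*(-5 + c)) (M(c) = ((c + 17)/(c - 5))/3 = ((17 + c)/(-5 + c))/3 = (17 + c)/(3*(-5 + c)))
M(X(4, 2))*(-147 + 389) = ((17 + 4)/(3*(-5 + 4)))*(-147 + 389) = ((⅓)*21/(-1))*242 = ((⅓)*(-1)*21)*242 = -7*242 = -1694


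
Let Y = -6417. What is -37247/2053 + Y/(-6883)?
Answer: -243197000/14130799 ≈ -17.210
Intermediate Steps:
-37247/2053 + Y/(-6883) = -37247/2053 - 6417/(-6883) = -37247*1/2053 - 6417*(-1/6883) = -37247/2053 + 6417/6883 = -243197000/14130799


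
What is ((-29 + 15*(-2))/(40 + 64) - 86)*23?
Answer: -207069/104 ≈ -1991.0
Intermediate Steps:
((-29 + 15*(-2))/(40 + 64) - 86)*23 = ((-29 - 30)/104 - 86)*23 = (-59*1/104 - 86)*23 = (-59/104 - 86)*23 = -9003/104*23 = -207069/104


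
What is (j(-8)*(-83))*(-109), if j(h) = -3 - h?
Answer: 45235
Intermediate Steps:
(j(-8)*(-83))*(-109) = ((-3 - 1*(-8))*(-83))*(-109) = ((-3 + 8)*(-83))*(-109) = (5*(-83))*(-109) = -415*(-109) = 45235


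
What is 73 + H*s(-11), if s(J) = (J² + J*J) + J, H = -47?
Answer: -10784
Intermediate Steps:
s(J) = J + 2*J² (s(J) = (J² + J²) + J = 2*J² + J = J + 2*J²)
73 + H*s(-11) = 73 - (-517)*(1 + 2*(-11)) = 73 - (-517)*(1 - 22) = 73 - (-517)*(-21) = 73 - 47*231 = 73 - 10857 = -10784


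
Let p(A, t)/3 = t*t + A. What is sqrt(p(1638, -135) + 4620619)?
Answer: 4*sqrt(292513) ≈ 2163.4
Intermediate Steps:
p(A, t) = 3*A + 3*t**2 (p(A, t) = 3*(t*t + A) = 3*(t**2 + A) = 3*(A + t**2) = 3*A + 3*t**2)
sqrt(p(1638, -135) + 4620619) = sqrt((3*1638 + 3*(-135)**2) + 4620619) = sqrt((4914 + 3*18225) + 4620619) = sqrt((4914 + 54675) + 4620619) = sqrt(59589 + 4620619) = sqrt(4680208) = 4*sqrt(292513)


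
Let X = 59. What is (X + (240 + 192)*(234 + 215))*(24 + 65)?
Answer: 17268403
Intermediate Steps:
(X + (240 + 192)*(234 + 215))*(24 + 65) = (59 + (240 + 192)*(234 + 215))*(24 + 65) = (59 + 432*449)*89 = (59 + 193968)*89 = 194027*89 = 17268403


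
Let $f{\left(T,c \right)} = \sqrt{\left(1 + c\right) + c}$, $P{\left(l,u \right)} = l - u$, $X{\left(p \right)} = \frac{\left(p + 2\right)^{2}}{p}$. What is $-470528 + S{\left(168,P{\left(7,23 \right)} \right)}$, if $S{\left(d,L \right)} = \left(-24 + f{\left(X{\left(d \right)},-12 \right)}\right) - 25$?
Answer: $-470577 + i \sqrt{23} \approx -4.7058 \cdot 10^{5} + 4.7958 i$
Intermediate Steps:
$X{\left(p \right)} = \frac{\left(2 + p\right)^{2}}{p}$
$f{\left(T,c \right)} = \sqrt{1 + 2 c}$
$S{\left(d,L \right)} = -49 + i \sqrt{23}$ ($S{\left(d,L \right)} = \left(-24 + \sqrt{1 + 2 \left(-12\right)}\right) - 25 = \left(-24 + \sqrt{1 - 24}\right) - 25 = \left(-24 + \sqrt{-23}\right) - 25 = \left(-24 + i \sqrt{23}\right) - 25 = -49 + i \sqrt{23}$)
$-470528 + S{\left(168,P{\left(7,23 \right)} \right)} = -470528 - \left(49 - i \sqrt{23}\right) = -470577 + i \sqrt{23}$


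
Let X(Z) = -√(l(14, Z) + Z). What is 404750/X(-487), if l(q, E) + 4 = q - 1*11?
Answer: 202375*I*√122/122 ≈ 18322.0*I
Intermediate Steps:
l(q, E) = -15 + q (l(q, E) = -4 + (q - 1*11) = -4 + (q - 11) = -4 + (-11 + q) = -15 + q)
X(Z) = -√(-1 + Z) (X(Z) = -√((-15 + 14) + Z) = -√(-1 + Z))
404750/X(-487) = 404750/((-√(-1 - 487))) = 404750/((-√(-488))) = 404750/((-2*I*√122)) = 404750*(I*√122/244) = 202375*I*√122/122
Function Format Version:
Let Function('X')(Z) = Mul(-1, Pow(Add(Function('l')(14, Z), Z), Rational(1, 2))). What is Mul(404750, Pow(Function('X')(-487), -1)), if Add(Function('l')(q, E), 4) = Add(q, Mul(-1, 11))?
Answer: Mul(Rational(202375, 122), I, Pow(122, Rational(1, 2))) ≈ Mul(18322., I)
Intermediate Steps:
Function('l')(q, E) = Add(-15, q) (Function('l')(q, E) = Add(-4, Add(q, Mul(-1, 11))) = Add(-4, Add(q, -11)) = Add(-4, Add(-11, q)) = Add(-15, q))
Function('X')(Z) = Mul(-1, Pow(Add(-1, Z), Rational(1, 2))) (Function('X')(Z) = Mul(-1, Pow(Add(Add(-15, 14), Z), Rational(1, 2))) = Mul(-1, Pow(Add(-1, Z), Rational(1, 2))))
Mul(404750, Pow(Function('X')(-487), -1)) = Mul(404750, Pow(Mul(-1, Pow(Add(-1, -487), Rational(1, 2))), -1)) = Mul(404750, Pow(Mul(-1, Pow(-488, Rational(1, 2))), -1)) = Mul(404750, Pow(Mul(-1, Mul(2, I, Pow(122, Rational(1, 2)))), -1)) = Mul(404750, Pow(Mul(-2, I, Pow(122, Rational(1, 2))), -1)) = Mul(404750, Mul(Rational(1, 244), I, Pow(122, Rational(1, 2)))) = Mul(Rational(202375, 122), I, Pow(122, Rational(1, 2)))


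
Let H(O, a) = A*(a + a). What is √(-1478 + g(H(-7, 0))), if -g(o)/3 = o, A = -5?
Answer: I*√1478 ≈ 38.445*I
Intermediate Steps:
H(O, a) = -10*a (H(O, a) = -5*(a + a) = -10*a)
g(o) = -3*o
√(-1478 + g(H(-7, 0))) = √(-1478 - (-30)*0) = √(-1478 - 3*0) = √(-1478 + 0) = √(-1478) = I*√1478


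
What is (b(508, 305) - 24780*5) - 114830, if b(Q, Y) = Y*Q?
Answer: -83790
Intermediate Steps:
b(Q, Y) = Q*Y
(b(508, 305) - 24780*5) - 114830 = (508*305 - 24780*5) - 114830 = (154940 - 123900) - 22966*5 = 31040 - 114830 = -83790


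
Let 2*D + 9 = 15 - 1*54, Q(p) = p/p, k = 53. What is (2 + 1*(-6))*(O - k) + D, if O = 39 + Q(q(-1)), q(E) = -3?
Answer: 28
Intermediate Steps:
Q(p) = 1
D = -24 (D = -9/2 + (15 - 1*54)/2 = -9/2 + (15 - 54)/2 = -9/2 + (½)*(-39) = -9/2 - 39/2 = -24)
O = 40 (O = 39 + 1 = 40)
(2 + 1*(-6))*(O - k) + D = (2 + 1*(-6))*(40 - 1*53) - 24 = (2 - 6)*(40 - 53) - 24 = -4*(-13) - 24 = 52 - 24 = 28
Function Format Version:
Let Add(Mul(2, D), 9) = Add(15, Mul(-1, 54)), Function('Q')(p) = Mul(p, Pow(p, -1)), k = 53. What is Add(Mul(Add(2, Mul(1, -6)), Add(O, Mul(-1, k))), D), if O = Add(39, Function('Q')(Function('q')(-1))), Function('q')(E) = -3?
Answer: 28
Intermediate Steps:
Function('Q')(p) = 1
D = -24 (D = Add(Rational(-9, 2), Mul(Rational(1, 2), Add(15, Mul(-1, 54)))) = Add(Rational(-9, 2), Mul(Rational(1, 2), Add(15, -54))) = Add(Rational(-9, 2), Mul(Rational(1, 2), -39)) = Add(Rational(-9, 2), Rational(-39, 2)) = -24)
O = 40 (O = Add(39, 1) = 40)
Add(Mul(Add(2, Mul(1, -6)), Add(O, Mul(-1, k))), D) = Add(Mul(Add(2, Mul(1, -6)), Add(40, Mul(-1, 53))), -24) = Add(Mul(Add(2, -6), Add(40, -53)), -24) = Add(Mul(-4, -13), -24) = Add(52, -24) = 28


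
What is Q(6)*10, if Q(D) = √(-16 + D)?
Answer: 10*I*√10 ≈ 31.623*I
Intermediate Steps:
Q(6)*10 = √(-16 + 6)*10 = √(-10)*10 = (I*√10)*10 = 10*I*√10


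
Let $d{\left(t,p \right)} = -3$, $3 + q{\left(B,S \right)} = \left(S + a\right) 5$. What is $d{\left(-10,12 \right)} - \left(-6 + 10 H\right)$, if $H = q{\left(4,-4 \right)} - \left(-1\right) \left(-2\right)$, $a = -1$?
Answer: $303$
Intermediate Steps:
$q{\left(B,S \right)} = -8 + 5 S$ ($q{\left(B,S \right)} = -3 + \left(S - 1\right) 5 = -3 + \left(-1 + S\right) 5 = -3 + \left(-5 + 5 S\right) = -8 + 5 S$)
$H = -30$ ($H = \left(-8 + 5 \left(-4\right)\right) - \left(-1\right) \left(-2\right) = \left(-8 - 20\right) - 2 = -28 - 2 = -30$)
$d{\left(-10,12 \right)} - \left(-6 + 10 H\right) = -3 + \left(6 - -300\right) = -3 + \left(6 + 300\right) = -3 + 306 = 303$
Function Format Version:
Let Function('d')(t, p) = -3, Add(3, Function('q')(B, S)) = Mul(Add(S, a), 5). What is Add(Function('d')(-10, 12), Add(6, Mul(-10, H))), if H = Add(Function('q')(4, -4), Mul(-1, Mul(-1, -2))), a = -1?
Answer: 303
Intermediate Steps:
Function('q')(B, S) = Add(-8, Mul(5, S)) (Function('q')(B, S) = Add(-3, Mul(Add(S, -1), 5)) = Add(-3, Mul(Add(-1, S), 5)) = Add(-3, Add(-5, Mul(5, S))) = Add(-8, Mul(5, S)))
H = -30 (H = Add(Add(-8, Mul(5, -4)), Mul(-1, Mul(-1, -2))) = Add(Add(-8, -20), Mul(-1, 2)) = Add(-28, -2) = -30)
Add(Function('d')(-10, 12), Add(6, Mul(-10, H))) = Add(-3, Add(6, Mul(-10, -30))) = Add(-3, Add(6, 300)) = Add(-3, 306) = 303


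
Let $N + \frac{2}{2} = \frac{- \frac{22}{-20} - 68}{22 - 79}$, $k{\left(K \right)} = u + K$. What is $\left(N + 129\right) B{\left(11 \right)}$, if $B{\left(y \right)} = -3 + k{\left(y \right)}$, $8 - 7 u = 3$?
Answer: $\frac{1497123}{1330} \approx 1125.7$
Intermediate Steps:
$u = \frac{5}{7}$ ($u = \frac{8}{7} - \frac{3}{7} = \frac{5}{7} \approx 0.71429$)
$k{\left(K \right)} = \frac{5}{7} + K$
$B{\left(y \right)} = - \frac{16}{7} + y$ ($B{\left(y \right)} = -3 + \left(\frac{5}{7} + y\right) = - \frac{16}{7} + y$)
$N = \frac{33}{190}$ ($N = -1 + \frac{- \frac{22}{-20} - 68}{22 - 79} = -1 + \frac{\left(-22\right) \left(- \frac{1}{20}\right) - 68}{-57} = -1 + \left(\frac{11}{10} - 68\right) \left(- \frac{1}{57}\right) = -1 - - \frac{223}{190} = -1 + \frac{223}{190} = \frac{33}{190} \approx 0.17368$)
$\left(N + 129\right) B{\left(11 \right)} = \left(\frac{33}{190} + 129\right) \left(- \frac{16}{7} + 11\right) = \frac{24543}{190} \cdot \frac{61}{7} = \frac{1497123}{1330}$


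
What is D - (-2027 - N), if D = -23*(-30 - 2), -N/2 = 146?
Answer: 2471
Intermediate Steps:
N = -292 (N = -2*146 = -292)
D = 736 (D = -23*(-32) = 736)
D - (-2027 - N) = 736 - (-2027 - 1*(-292)) = 736 - (-2027 + 292) = 736 - 1*(-1735) = 736 + 1735 = 2471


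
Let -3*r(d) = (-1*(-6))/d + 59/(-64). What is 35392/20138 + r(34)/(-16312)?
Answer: 942168778169/536097403392 ≈ 1.7575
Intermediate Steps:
r(d) = 59/192 - 2/d (r(d) = -((-1*(-6))/d + 59/(-64))/3 = -(6/d + 59*(-1/64))/3 = -(6/d - 59/64)/3 = -(-59/64 + 6/d)/3 = 59/192 - 2/d)
35392/20138 + r(34)/(-16312) = 35392/20138 + (59/192 - 2/34)/(-16312) = 35392*(1/20138) + (59/192 - 2*1/34)*(-1/16312) = 17696/10069 + (59/192 - 1/17)*(-1/16312) = 17696/10069 + (811/3264)*(-1/16312) = 17696/10069 - 811/53242368 = 942168778169/536097403392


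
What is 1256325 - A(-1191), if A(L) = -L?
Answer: 1255134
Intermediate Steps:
1256325 - A(-1191) = 1256325 - (-1)*(-1191) = 1256325 - 1*1191 = 1256325 - 1191 = 1255134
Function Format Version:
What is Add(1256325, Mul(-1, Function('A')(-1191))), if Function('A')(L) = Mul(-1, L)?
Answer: 1255134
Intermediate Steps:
Add(1256325, Mul(-1, Function('A')(-1191))) = Add(1256325, Mul(-1, Mul(-1, -1191))) = Add(1256325, Mul(-1, 1191)) = Add(1256325, -1191) = 1255134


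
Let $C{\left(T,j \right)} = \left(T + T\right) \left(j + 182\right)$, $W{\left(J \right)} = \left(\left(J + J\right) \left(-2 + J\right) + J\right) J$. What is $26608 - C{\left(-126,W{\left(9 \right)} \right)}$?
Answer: $378652$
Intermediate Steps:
$W{\left(J \right)} = J \left(J + 2 J \left(-2 + J\right)\right)$ ($W{\left(J \right)} = \left(2 J \left(-2 + J\right) + J\right) J = \left(J + 2 J \left(-2 + J\right)\right) J = J \left(J + 2 J \left(-2 + J\right)\right)$)
$C{\left(T,j \right)} = 2 T \left(182 + j\right)$
$26608 - C{\left(-126,W{\left(9 \right)} \right)} = 26608 - 2 \left(-126\right) \left(182 + 9^{2} \left(-3 + 2 \cdot 9\right)\right) = 26608 - 2 \left(-126\right) \left(182 + 81 \left(-3 + 18\right)\right) = 26608 - 2 \left(-126\right) \left(182 + 81 \cdot 15\right) = 26608 - 2 \left(-126\right) \left(182 + 1215\right) = 26608 - 2 \left(-126\right) 1397 = 26608 - -352044 = 26608 + 352044 = 378652$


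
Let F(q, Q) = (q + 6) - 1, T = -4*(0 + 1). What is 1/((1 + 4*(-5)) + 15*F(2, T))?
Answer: 1/86 ≈ 0.011628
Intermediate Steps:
T = -4 (T = -4*1 = -4)
F(q, Q) = 5 + q (F(q, Q) = (6 + q) - 1 = 5 + q)
1/((1 + 4*(-5)) + 15*F(2, T)) = 1/((1 + 4*(-5)) + 15*(5 + 2)) = 1/((1 - 20) + 15*7) = 1/(-19 + 105) = 1/86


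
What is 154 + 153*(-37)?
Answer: -5507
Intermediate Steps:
154 + 153*(-37) = 154 - 5661 = -5507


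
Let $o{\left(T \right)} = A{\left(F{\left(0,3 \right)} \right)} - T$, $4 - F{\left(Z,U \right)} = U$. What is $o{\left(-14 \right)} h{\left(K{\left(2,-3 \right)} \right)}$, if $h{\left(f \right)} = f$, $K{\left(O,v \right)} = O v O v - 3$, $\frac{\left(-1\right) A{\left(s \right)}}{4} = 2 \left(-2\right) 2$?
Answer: $1518$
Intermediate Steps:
$F{\left(Z,U \right)} = 4 - U$
$A{\left(s \right)} = 32$ ($A{\left(s \right)} = - 4 \cdot 2 \left(-2\right) 2 = - 4 \left(\left(-4\right) 2\right) = \left(-4\right) \left(-8\right) = 32$)
$K{\left(O,v \right)} = -3 + O^{2} v^{2}$ ($K{\left(O,v \right)} = v O^{2} v - 3 = O^{2} v^{2} - 3 = -3 + O^{2} v^{2}$)
$o{\left(T \right)} = 32 - T$
$o{\left(-14 \right)} h{\left(K{\left(2,-3 \right)} \right)} = \left(32 - -14\right) \left(-3 + 2^{2} \left(-3\right)^{2}\right) = \left(32 + 14\right) \left(-3 + 4 \cdot 9\right) = 46 \left(-3 + 36\right) = 46 \cdot 33 = 1518$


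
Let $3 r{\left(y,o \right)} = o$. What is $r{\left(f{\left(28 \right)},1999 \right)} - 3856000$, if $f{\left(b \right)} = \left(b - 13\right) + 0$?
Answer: $- \frac{11566001}{3} \approx -3.8553 \cdot 10^{6}$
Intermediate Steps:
$f{\left(b \right)} = -13 + b$ ($f{\left(b \right)} = \left(-13 + b\right) + 0 = -13 + b$)
$r{\left(y,o \right)} = \frac{o}{3}$
$r{\left(f{\left(28 \right)},1999 \right)} - 3856000 = \frac{1}{3} \cdot 1999 - 3856000 = \frac{1999}{3} - 3856000 = - \frac{11566001}{3}$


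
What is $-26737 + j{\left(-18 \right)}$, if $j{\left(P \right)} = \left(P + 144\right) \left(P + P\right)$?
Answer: $-31273$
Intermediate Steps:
$j{\left(P \right)} = 2 P \left(144 + P\right)$ ($j{\left(P \right)} = \left(144 + P\right) 2 P = 2 P \left(144 + P\right)$)
$-26737 + j{\left(-18 \right)} = -26737 + 2 \left(-18\right) \left(144 - 18\right) = -26737 + 2 \left(-18\right) 126 = -26737 - 4536 = -31273$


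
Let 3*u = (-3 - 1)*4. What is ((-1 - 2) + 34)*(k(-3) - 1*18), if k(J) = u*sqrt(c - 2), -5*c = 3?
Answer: -558 - 496*I*sqrt(65)/15 ≈ -558.0 - 266.59*I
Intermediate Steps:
c = -3/5 (c = -1/5*3 = -3/5 ≈ -0.60000)
u = -16/3 (u = ((-3 - 1)*4)/3 = (-4*4)/3 = (1/3)*(-16) = -16/3 ≈ -5.3333)
k(J) = -16*I*sqrt(65)/15 (k(J) = -16*sqrt(-3/5 - 2)/3 = -16*I*sqrt(65)/15)
((-1 - 2) + 34)*(k(-3) - 1*18) = ((-1 - 2) + 34)*(-16*I*sqrt(65)/15 - 1*18) = (-3 + 34)*(-16*I*sqrt(65)/15 - 18) = 31*(-18 - 16*I*sqrt(65)/15) = -558 - 496*I*sqrt(65)/15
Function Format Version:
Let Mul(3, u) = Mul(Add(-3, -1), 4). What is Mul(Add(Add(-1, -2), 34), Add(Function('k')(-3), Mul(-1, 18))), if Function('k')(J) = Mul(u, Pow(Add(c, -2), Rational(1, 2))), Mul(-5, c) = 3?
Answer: Add(-558, Mul(Rational(-496, 15), I, Pow(65, Rational(1, 2)))) ≈ Add(-558.00, Mul(-266.59, I))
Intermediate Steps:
c = Rational(-3, 5) (c = Mul(Rational(-1, 5), 3) = Rational(-3, 5) ≈ -0.60000)
u = Rational(-16, 3) (u = Mul(Rational(1, 3), Mul(Add(-3, -1), 4)) = Mul(Rational(1, 3), Mul(-4, 4)) = Mul(Rational(1, 3), -16) = Rational(-16, 3) ≈ -5.3333)
Function('k')(J) = Mul(Rational(-16, 15), I, Pow(65, Rational(1, 2))) (Function('k')(J) = Mul(Rational(-16, 3), Pow(Add(Rational(-3, 5), -2), Rational(1, 2))) = Mul(Rational(-16, 3), Pow(Rational(-13, 5), Rational(1, 2))) = Mul(Rational(-16, 3), Mul(Rational(1, 5), I, Pow(65, Rational(1, 2)))) = Mul(Rational(-16, 15), I, Pow(65, Rational(1, 2))))
Mul(Add(Add(-1, -2), 34), Add(Function('k')(-3), Mul(-1, 18))) = Mul(Add(Add(-1, -2), 34), Add(Mul(Rational(-16, 15), I, Pow(65, Rational(1, 2))), Mul(-1, 18))) = Mul(Add(-3, 34), Add(Mul(Rational(-16, 15), I, Pow(65, Rational(1, 2))), -18)) = Mul(31, Add(-18, Mul(Rational(-16, 15), I, Pow(65, Rational(1, 2))))) = Add(-558, Mul(Rational(-496, 15), I, Pow(65, Rational(1, 2))))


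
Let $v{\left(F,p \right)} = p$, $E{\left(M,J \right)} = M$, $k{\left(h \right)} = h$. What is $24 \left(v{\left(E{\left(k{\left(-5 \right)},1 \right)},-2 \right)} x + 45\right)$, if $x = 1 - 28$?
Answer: $2376$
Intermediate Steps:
$x = -27$
$24 \left(v{\left(E{\left(k{\left(-5 \right)},1 \right)},-2 \right)} x + 45\right) = 24 \left(\left(-2\right) \left(-27\right) + 45\right) = 24 \left(54 + 45\right) = 24 \cdot 99 = 2376$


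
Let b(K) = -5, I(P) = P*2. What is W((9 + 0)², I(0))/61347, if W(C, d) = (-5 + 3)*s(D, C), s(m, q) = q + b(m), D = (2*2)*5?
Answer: -152/61347 ≈ -0.0024777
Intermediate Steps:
I(P) = 2*P
D = 20 (D = 4*5 = 20)
s(m, q) = -5 + q (s(m, q) = q - 5 = -5 + q)
W(C, d) = 10 - 2*C (W(C, d) = (-5 + 3)*(-5 + C) = -2*(-5 + C) = 10 - 2*C)
W((9 + 0)², I(0))/61347 = (10 - 2*(9 + 0)²)/61347 = (10 - 2*9²)*(1/61347) = (10 - 2*81)*(1/61347) = (10 - 162)*(1/61347) = -152*1/61347 = -152/61347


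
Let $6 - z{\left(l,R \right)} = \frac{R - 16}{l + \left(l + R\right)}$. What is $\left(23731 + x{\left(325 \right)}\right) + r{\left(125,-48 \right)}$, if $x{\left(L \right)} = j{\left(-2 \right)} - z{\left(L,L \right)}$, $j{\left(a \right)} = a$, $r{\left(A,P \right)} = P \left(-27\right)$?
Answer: $\frac{8131278}{325} \approx 25019.0$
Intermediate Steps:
$z{\left(l,R \right)} = 6 - \frac{-16 + R}{R + 2 l}$ ($z{\left(l,R \right)} = 6 - \frac{R - 16}{l + \left(l + R\right)} = 6 - \frac{-16 + R}{l + \left(R + l\right)} = 6 - \frac{-16 + R}{R + 2 l}$)
$r{\left(A,P \right)} = - 27 P$
$x{\left(L \right)} = -2 - \frac{16 + 17 L}{3 L}$ ($x{\left(L \right)} = -2 - \frac{16 + 5 L + 12 L}{L + 2 L} = -2 - \frac{16 + 17 L}{3 L}$)
$\left(23731 + x{\left(325 \right)}\right) + r{\left(125,-48 \right)} = \left(23731 + \frac{-16 - 7475}{3 \cdot 325}\right) - -1296 = \left(23731 + \frac{1}{3} \cdot \frac{1}{325} \left(-16 - 7475\right)\right) + 1296 = \left(23731 + \frac{1}{3} \cdot \frac{1}{325} \left(-7491\right)\right) + 1296 = \left(23731 - \frac{2497}{325}\right) + 1296 = \frac{7710078}{325} + 1296 = \frac{8131278}{325}$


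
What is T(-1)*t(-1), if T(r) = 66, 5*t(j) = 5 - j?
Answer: 396/5 ≈ 79.200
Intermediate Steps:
t(j) = 1 - j/5 (t(j) = (5 - j)/5 = 1 - j/5)
T(-1)*t(-1) = 66*(1 - ⅕*(-1)) = 66*(1 + ⅕) = 66*(6/5) = 396/5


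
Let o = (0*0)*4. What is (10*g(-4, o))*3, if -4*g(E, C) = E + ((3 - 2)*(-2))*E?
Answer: -30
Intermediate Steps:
o = 0 (o = 0*4 = 0)
g(E, C) = E/4 (g(E, C) = -(E + ((3 - 2)*(-2))*E)/4 = -(E + (1*(-2))*E)/4 = -(E - 2*E)/4 = -(-1)*E/4 = E/4)
(10*g(-4, o))*3 = (10*((¼)*(-4)))*3 = (10*(-1))*3 = -10*3 = -30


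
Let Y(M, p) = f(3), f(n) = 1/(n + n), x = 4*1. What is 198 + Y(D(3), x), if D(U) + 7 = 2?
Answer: 1189/6 ≈ 198.17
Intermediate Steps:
D(U) = -5 (D(U) = -7 + 2 = -5)
x = 4
f(n) = 1/(2*n)
Y(M, p) = 1/6 (Y(M, p) = (1/2)/3 = (1/2)*(1/3) = 1/6)
198 + Y(D(3), x) = 198 + 1/6 = 1189/6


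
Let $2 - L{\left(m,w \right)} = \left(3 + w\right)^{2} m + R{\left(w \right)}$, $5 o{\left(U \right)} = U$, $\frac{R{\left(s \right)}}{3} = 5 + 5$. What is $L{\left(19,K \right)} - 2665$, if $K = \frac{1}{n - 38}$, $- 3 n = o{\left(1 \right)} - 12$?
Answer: $- \frac{746981009}{261121} \approx -2860.7$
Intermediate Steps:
$R{\left(s \right)} = 30$ ($R{\left(s \right)} = 3 \left(5 + 5\right) = 3 \cdot 10 = 30$)
$o{\left(U \right)} = \frac{U}{5}$
$n = \frac{59}{15}$ ($n = - \frac{\frac{1}{5} \cdot 1 - 12}{3} = - \frac{\frac{1}{5} - 12}{3} = \left(- \frac{1}{3}\right) \left(- \frac{59}{5}\right) = \frac{59}{15} \approx 3.9333$)
$K = - \frac{15}{511}$ ($K = \frac{1}{\frac{59}{15} - 38} = \frac{1}{- \frac{511}{15}} = - \frac{15}{511} \approx -0.029354$)
$L{\left(m,w \right)} = -28 - m \left(3 + w\right)^{2}$ ($L{\left(m,w \right)} = 2 - \left(\left(3 + w\right)^{2} m + 30\right) = 2 - \left(m \left(3 + w\right)^{2} + 30\right) = 2 - \left(30 + m \left(3 + w\right)^{2}\right) = -28 - m \left(3 + w\right)^{2}$)
$L{\left(19,K \right)} - 2665 = \left(-28 - 19 \left(3 - \frac{15}{511}\right)^{2}\right) - 2665 = \left(-28 - 19 \left(\frac{1518}{511}\right)^{2}\right) - 2665 = \left(-28 - 19 \cdot \frac{2304324}{261121}\right) - 2665 = \left(-28 - \frac{43782156}{261121}\right) - 2665 = - \frac{51093544}{261121} - 2665 = - \frac{746981009}{261121}$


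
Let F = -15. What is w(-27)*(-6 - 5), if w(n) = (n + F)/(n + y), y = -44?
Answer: -462/71 ≈ -6.5070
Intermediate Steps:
w(n) = (-15 + n)/(-44 + n) (w(n) = (n - 15)/(n - 44) = (-15 + n)/(-44 + n))
w(-27)*(-6 - 5) = ((-15 - 27)/(-44 - 27))*(-6 - 5) = (-42/(-71))*(-11) = -1/71*(-42)*(-11) = (42/71)*(-11) = -462/71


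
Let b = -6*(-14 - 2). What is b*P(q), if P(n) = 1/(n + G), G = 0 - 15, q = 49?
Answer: 48/17 ≈ 2.8235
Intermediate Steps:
G = -15
P(n) = 1/(-15 + n) (P(n) = 1/(n - 15) = 1/(-15 + n))
b = 96 (b = -6*(-16) = 96)
b*P(q) = 96/(-15 + 49) = 96/34 = 96*(1/34) = 48/17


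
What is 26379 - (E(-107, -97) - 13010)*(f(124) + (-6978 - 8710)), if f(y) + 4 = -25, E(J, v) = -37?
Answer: -205033320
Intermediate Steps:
f(y) = -29 (f(y) = -4 - 25 = -29)
26379 - (E(-107, -97) - 13010)*(f(124) + (-6978 - 8710)) = 26379 - (-37 - 13010)*(-29 + (-6978 - 8710)) = 26379 - (-13047)*(-29 - 15688) = 26379 - (-13047)*(-15717) = 26379 - 1*205059699 = 26379 - 205059699 = -205033320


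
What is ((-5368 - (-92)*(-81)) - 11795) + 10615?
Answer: -14000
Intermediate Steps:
((-5368 - (-92)*(-81)) - 11795) + 10615 = ((-5368 - 1*7452) - 11795) + 10615 = ((-5368 - 7452) - 11795) + 10615 = (-12820 - 11795) + 10615 = -24615 + 10615 = -14000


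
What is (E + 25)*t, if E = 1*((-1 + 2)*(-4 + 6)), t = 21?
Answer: 567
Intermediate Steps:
E = 2 (E = 1*(1*2) = 1*2 = 2)
(E + 25)*t = (2 + 25)*21 = 27*21 = 567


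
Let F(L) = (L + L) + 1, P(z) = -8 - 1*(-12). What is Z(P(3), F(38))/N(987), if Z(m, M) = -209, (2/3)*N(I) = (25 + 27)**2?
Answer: -209/4056 ≈ -0.051529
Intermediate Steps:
P(z) = 4 (P(z) = -8 + 12 = 4)
F(L) = 1 + 2*L (F(L) = 2*L + 1 = 1 + 2*L)
N(I) = 4056 (N(I) = 3*(25 + 27)**2/2 = (3/2)*52**2 = (3/2)*2704 = 4056)
Z(P(3), F(38))/N(987) = -209/4056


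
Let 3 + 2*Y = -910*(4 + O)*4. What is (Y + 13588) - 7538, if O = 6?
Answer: -24303/2 ≈ -12152.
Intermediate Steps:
Y = -36403/2 (Y = -3/2 + (-910*(4 + 6)*4)/2 = -3/2 + (-9100*4)/2 = -3/2 + (-910*40)/2 = -3/2 + (1/2)*(-36400) = -3/2 - 18200 = -36403/2 ≈ -18202.)
(Y + 13588) - 7538 = (-36403/2 + 13588) - 7538 = -9227/2 - 7538 = -24303/2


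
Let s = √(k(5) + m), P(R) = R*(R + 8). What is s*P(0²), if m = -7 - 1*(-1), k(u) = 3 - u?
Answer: 0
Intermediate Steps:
P(R) = R*(8 + R)
m = -6 (m = -7 + 1 = -6)
s = 2*I*√2 (s = √((3 - 1*5) - 6) = √((3 - 5) - 6) = √(-2 - 6) = √(-8) = 2*I*√2 ≈ 2.8284*I)
s*P(0²) = (2*I*√2)*(0²*(8 + 0²)) = (2*I*√2)*(0*(8 + 0)) = (2*I*√2)*(0*8) = (2*I*√2)*0 = 0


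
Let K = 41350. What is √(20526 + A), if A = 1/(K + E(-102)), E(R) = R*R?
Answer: 7*√1122008347330/51754 ≈ 143.27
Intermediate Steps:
E(R) = R²
A = 1/51754 (A = 1/(41350 + (-102)²) = 1/(41350 + 10404) = 1/51754 ≈ 1.9322e-5)
√(20526 + A) = √(20526 + 1/51754) = √(1062302605/51754) = 7*√1122008347330/51754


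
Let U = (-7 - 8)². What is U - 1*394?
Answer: -169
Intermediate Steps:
U = 225 (U = (-15)² = 225)
U - 1*394 = 225 - 1*394 = 225 - 394 = -169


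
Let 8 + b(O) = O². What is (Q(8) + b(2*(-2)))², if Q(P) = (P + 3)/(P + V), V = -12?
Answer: 441/16 ≈ 27.563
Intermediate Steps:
Q(P) = (3 + P)/(-12 + P) (Q(P) = (P + 3)/(P - 12) = (3 + P)/(-12 + P))
b(O) = -8 + O²
(Q(8) + b(2*(-2)))² = ((3 + 8)/(-12 + 8) + (-8 + (2*(-2))²))² = (11/(-4) + (-8 + (-4)²))² = (-¼*11 + (-8 + 16))² = (-11/4 + 8)² = (21/4)² = 441/16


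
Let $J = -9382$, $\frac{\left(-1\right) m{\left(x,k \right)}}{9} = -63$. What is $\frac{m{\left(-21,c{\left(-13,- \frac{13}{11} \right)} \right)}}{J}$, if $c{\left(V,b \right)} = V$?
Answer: $- \frac{567}{9382} \approx -0.060435$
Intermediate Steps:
$m{\left(x,k \right)} = 567$ ($m{\left(x,k \right)} = \left(-9\right) \left(-63\right) = 567$)
$\frac{m{\left(-21,c{\left(-13,- \frac{13}{11} \right)} \right)}}{J} = \frac{567}{-9382} = 567 \left(- \frac{1}{9382}\right) = - \frac{567}{9382}$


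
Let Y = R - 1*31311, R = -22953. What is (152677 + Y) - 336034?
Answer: -237621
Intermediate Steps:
Y = -54264 (Y = -22953 - 1*31311 = -22953 - 31311 = -54264)
(152677 + Y) - 336034 = (152677 - 54264) - 336034 = 98413 - 336034 = -237621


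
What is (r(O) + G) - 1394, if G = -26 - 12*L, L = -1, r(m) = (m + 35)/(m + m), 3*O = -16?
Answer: -45145/32 ≈ -1410.8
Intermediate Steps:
O = -16/3 (O = (⅓)*(-16) = -16/3 ≈ -5.3333)
r(m) = (35 + m)/(2*m) (r(m) = (35 + m)/((2*m)) = (35 + m)*(1/(2*m)) = (35 + m)/(2*m))
G = -14 (G = -26 - 12*(-1) = -26 + 12 = -14)
(r(O) + G) - 1394 = ((35 - 16/3)/(2*(-16/3)) - 14) - 1394 = ((½)*(-3/16)*(89/3) - 14) - 1394 = (-89/32 - 14) - 1394 = -537/32 - 1394 = -45145/32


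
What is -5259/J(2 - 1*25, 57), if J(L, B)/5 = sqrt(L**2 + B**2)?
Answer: -5259*sqrt(3778)/18890 ≈ -17.112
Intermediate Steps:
J(L, B) = 5*sqrt(B**2 + L**2) (J(L, B) = 5*sqrt(L**2 + B**2) = 5*sqrt(B**2 + L**2))
-5259/J(2 - 1*25, 57) = -5259*1/(5*sqrt(57**2 + (2 - 1*25)**2)) = -5259*1/(5*sqrt(3249 + (2 - 25)**2)) = -5259*1/(5*sqrt(3249 + (-23)**2)) = -5259*1/(5*sqrt(3249 + 529)) = -5259*sqrt(3778)/18890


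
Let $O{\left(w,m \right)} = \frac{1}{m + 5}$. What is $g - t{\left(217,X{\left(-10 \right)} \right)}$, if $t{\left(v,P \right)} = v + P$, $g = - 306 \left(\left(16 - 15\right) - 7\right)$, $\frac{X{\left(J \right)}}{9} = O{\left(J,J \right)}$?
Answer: $\frac{8104}{5} \approx 1620.8$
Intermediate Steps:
$O{\left(w,m \right)} = \frac{1}{5 + m}$
$X{\left(J \right)} = \frac{9}{5 + J}$
$g = 1836$ ($g = - 306 \left(1 - 7\right) = \left(-306\right) \left(-6\right) = 1836$)
$t{\left(v,P \right)} = P + v$
$g - t{\left(217,X{\left(-10 \right)} \right)} = 1836 - \left(\frac{9}{5 - 10} + 217\right) = 1836 - \left(\frac{9}{-5} + 217\right) = 1836 - \left(9 \left(- \frac{1}{5}\right) + 217\right) = 1836 - \left(- \frac{9}{5} + 217\right) = 1836 - \frac{1076}{5} = \frac{8104}{5}$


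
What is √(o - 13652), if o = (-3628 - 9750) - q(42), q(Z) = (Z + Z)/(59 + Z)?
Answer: 3*I*√30637946/101 ≈ 164.41*I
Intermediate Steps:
q(Z) = 2*Z/(59 + Z) (q(Z) = (2*Z)/(59 + Z) = 2*Z/(59 + Z))
o = -1351262/101 (o = (-3628 - 9750) - 2*42/(59 + 42) = -13378 - 2*42/101 = -13378 - 1*84/101 = -13378 - 84/101 = -1351262/101 ≈ -13379.)
√(o - 13652) = √(-1351262/101 - 13652) = √(-2730114/101) = 3*I*√30637946/101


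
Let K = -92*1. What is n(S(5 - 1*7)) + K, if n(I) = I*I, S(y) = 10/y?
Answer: -67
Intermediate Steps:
K = -92
n(I) = I²
n(S(5 - 1*7)) + K = (10/(5 - 1*7))² - 92 = (10/(5 - 7))² - 92 = (10/(-2))² - 92 = (10*(-½))² - 92 = (-5)² - 92 = 25 - 92 = -67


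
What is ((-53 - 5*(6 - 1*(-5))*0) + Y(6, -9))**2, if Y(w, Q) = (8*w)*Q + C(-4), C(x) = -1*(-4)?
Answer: 231361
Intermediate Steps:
C(x) = 4
Y(w, Q) = 4 + 8*Q*w (Y(w, Q) = (8*w)*Q + 4 = 8*Q*w + 4 = 4 + 8*Q*w)
((-53 - 5*(6 - 1*(-5))*0) + Y(6, -9))**2 = ((-53 - 5*(6 - 1*(-5))*0) + (4 + 8*(-9)*6))**2 = ((-53 - 5*(6 + 5)*0) + (4 - 432))**2 = ((-53 - 5*11*0) - 428)**2 = ((-53 - 5*0) - 428)**2 = ((-53 - 1*0) - 428)**2 = ((-53 + 0) - 428)**2 = (-53 - 428)**2 = (-481)**2 = 231361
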